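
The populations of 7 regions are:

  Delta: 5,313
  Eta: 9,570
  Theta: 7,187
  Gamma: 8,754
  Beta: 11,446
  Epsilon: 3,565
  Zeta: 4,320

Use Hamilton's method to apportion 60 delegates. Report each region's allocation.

Standard divisor: 50155 ÷ 60 ≈ 835.917.
Standard quotas: Delta 6.3559, Eta 11.4485, Theta 8.5977, Gamma 10.4723, Beta 13.6928, Epsilon 4.2648, Zeta 5.1680.
Lower quotas: Delta 6, Eta 11, Theta 8, Gamma 10, Beta 13, Epsilon 4, Zeta 5 (sum 57, leaving 3 seats).
Remainders in descending order: Beta 0.6928, Theta 0.5977, Gamma 0.4723, Eta 0.4485, Delta 0.3559, Epsilon 0.2648, Zeta 0.1680.
The surplus seats go to Beta, Theta, Gamma.

Delta 6; Eta 11; Theta 9; Gamma 11; Beta 14; Epsilon 4; Zeta 5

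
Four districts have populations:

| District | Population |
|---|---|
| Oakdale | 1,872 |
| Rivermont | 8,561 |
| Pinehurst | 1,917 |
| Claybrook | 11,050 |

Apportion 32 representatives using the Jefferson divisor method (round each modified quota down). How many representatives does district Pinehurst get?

2

Standard divisor 23400/32 ≈ 731.25; standard quotas: Oakdale 2.560, Rivermont 11.707, Pinehurst 2.622, Claybrook 15.111.
Rounding down gives 2, 11, 2, 15 = 30 seats, so the divisor must be adjusted.
With modified divisor 670: modified quotas Oakdale 2.794, Rivermont 12.778, Pinehurst 2.861, Claybrook 16.493.
Rounding down: Oakdale 2, Rivermont 12, Pinehurst 2, Claybrook 16 (total 32).
Pinehurst receives 2.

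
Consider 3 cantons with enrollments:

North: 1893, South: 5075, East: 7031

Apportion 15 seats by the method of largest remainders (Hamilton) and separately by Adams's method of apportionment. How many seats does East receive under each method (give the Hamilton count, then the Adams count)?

Hamilton: North 2, South 5, East 8.
Adams: North 2, South 6, East 7.
East gets 8 under Hamilton and 7 under Adams.

8 and 7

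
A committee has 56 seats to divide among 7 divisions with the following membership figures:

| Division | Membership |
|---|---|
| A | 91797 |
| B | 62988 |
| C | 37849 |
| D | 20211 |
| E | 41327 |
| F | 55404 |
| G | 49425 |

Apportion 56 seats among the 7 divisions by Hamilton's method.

A 14, B 10, C 6, D 3, E 6, F 9, G 8

Total 359001; standard divisor 359001/56 ≈ 6410.732.
Standard quotas: A 14.3193, B 9.8254, C 5.9040, D 3.1527, E 6.4465, F 8.6424, G 7.7097.
Lower quotas: A 14, B 9, C 5, D 3, E 6, F 8, G 7 (sum 52, leaving 4 seats).
Remainders in descending order: C 0.9040, B 0.8254, G 0.7097, F 0.6424, E 0.4465, A 0.3193, D 0.1527.
Largest remainders: C, B, G, F receive the extra seats.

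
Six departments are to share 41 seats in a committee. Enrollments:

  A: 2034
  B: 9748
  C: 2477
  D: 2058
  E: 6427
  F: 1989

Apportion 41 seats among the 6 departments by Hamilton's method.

Standard divisor: 24733 ÷ 41 ≈ 603.244.
Standard quotas: A 3.3718, B 16.1593, C 4.1061, D 3.4116, E 10.6541, F 3.2972.
Lower quotas: A 3, B 16, C 4, D 3, E 10, F 3 (sum 39, leaving 2 seats).
Remainders in descending order: E 0.6541, D 0.4116, A 0.3718, F 0.2972, B 0.1593, C 0.1061.
The surplus seats go to E, D.

A: 3, B: 16, C: 4, D: 4, E: 11, F: 3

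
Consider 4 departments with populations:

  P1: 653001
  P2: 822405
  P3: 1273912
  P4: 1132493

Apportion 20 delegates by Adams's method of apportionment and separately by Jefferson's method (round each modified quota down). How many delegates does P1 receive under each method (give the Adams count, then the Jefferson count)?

Adams: P1 4, P2 4, P3 6, P4 6.
Jefferson: P1 3, P2 4, P3 7, P4 6.
P1 gets 4 under Adams and 3 under Jefferson.

4 and 3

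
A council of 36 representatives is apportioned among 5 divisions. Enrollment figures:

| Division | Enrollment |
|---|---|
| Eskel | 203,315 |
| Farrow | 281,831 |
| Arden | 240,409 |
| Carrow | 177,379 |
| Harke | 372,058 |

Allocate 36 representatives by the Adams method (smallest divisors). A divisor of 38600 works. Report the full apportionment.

Eskel 6, Farrow 8, Arden 7, Carrow 5, Harke 10

With modified divisor 38600: modified quotas Eskel 5.267, Farrow 7.301, Arden 6.228, Carrow 4.595, Harke 9.639.
Rounding up: Eskel 6, Farrow 8, Arden 7, Carrow 5, Harke 10 (total 36).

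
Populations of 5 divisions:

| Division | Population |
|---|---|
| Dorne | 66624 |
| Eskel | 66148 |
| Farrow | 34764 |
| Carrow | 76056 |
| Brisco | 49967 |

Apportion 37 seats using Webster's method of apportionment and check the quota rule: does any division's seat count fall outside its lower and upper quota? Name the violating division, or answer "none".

Standard quotas: Dorne 8.397, Eskel 8.337, Farrow 4.382, Carrow 9.586, Brisco 6.298.
Webster allocation: Dorne 9, Eskel 8, Farrow 4, Carrow 10, Brisco 6.
Every allocation lies between the lower and upper quota.

none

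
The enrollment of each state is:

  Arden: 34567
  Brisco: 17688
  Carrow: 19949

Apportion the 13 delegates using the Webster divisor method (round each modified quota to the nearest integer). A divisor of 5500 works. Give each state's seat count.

Arden: 6, Brisco: 3, Carrow: 4

With modified divisor 5500: modified quotas Arden 6.285, Brisco 3.216, Carrow 3.627.
Rounding to the nearest integer: Arden 6, Brisco 3, Carrow 4 (total 13).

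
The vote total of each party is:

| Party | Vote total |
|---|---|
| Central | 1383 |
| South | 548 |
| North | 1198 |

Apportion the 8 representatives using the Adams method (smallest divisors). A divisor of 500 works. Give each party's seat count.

With modified divisor 500: modified quotas Central 2.766, South 1.096, North 2.396.
Rounding up: Central 3, South 2, North 3 (total 8).

Central 3, South 2, North 3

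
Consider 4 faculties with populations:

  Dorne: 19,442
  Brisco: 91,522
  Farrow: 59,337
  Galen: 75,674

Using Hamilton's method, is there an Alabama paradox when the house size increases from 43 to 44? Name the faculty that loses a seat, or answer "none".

At 43 seats: Dorne 4, Brisco 16, Farrow 10, Galen 13.
At 44 seats: Dorne 3, Brisco 16, Farrow 11, Galen 14.
Dorne drops from 4 to 3.

Dorne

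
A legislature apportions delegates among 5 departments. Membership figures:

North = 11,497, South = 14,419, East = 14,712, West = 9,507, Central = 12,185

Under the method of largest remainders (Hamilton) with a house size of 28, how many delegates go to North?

Standard divisor: 62320 ÷ 28 ≈ 2225.714.
Standard quotas: North 5.1655, South 6.4784, East 6.6100, West 4.2714, Central 5.4746.
Lower quotas: North 5, South 6, East 6, West 4, Central 5 (sum 26, leaving 2 seats).
Remainders in descending order: East 0.6100, South 0.4784, Central 0.4746, West 0.2714, North 0.1655.
Largest remainders: East, South receive the extra seats.
North receives 5.

5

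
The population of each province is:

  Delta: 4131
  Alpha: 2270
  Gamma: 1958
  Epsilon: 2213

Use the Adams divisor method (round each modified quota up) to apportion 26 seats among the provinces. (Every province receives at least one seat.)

Delta 10; Alpha 6; Gamma 5; Epsilon 5

Standard divisor 10572/26 ≈ 406.615; standard quotas: Delta 10.159, Alpha 5.583, Gamma 4.815, Epsilon 5.442.
Rounding up gives 11, 6, 5, 6 = 28 seats, so the divisor must be adjusted.
With modified divisor 450: modified quotas Delta 9.180, Alpha 5.044, Gamma 4.351, Epsilon 4.918.
Rounding up: Delta 10, Alpha 6, Gamma 5, Epsilon 5 (total 26).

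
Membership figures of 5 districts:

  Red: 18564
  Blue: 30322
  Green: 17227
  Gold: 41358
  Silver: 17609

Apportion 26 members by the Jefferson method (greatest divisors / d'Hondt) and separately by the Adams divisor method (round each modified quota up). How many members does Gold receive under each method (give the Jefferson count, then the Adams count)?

9 and 8

Jefferson: Red 4, Blue 6, Green 3, Gold 9, Silver 4.
Adams: Red 4, Blue 6, Green 4, Gold 8, Silver 4.
Gold gets 9 under Jefferson and 8 under Adams.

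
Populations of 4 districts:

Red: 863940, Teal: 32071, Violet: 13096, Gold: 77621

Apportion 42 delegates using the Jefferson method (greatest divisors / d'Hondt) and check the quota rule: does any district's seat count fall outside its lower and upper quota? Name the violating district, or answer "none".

Standard quotas: Red 36.774, Teal 1.365, Violet 0.557, Gold 3.304.
Jefferson allocation: Red 38, Teal 1, Violet 0, Gold 3.
Red has quota 36.774 (lower 36, upper 37) but receives 38 — outside the quota interval.

Red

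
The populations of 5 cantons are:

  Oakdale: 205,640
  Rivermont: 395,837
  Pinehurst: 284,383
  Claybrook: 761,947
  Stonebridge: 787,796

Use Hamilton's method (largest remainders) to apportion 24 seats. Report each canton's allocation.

The standard divisor is 2435603/24 ≈ 101483.458.
Standard quotas: Oakdale 2.0263, Rivermont 3.9005, Pinehurst 2.8023, Claybrook 7.5081, Stonebridge 7.7628.
Lower quotas: Oakdale 2, Rivermont 3, Pinehurst 2, Claybrook 7, Stonebridge 7 (sum 21, leaving 3 seats).
Remainders in descending order: Rivermont 0.9005, Pinehurst 0.8023, Stonebridge 0.7628, Claybrook 0.5081, Oakdale 0.0263.
Largest remainders: Rivermont, Pinehurst, Stonebridge receive the extra seats.

Oakdale 2, Rivermont 4, Pinehurst 3, Claybrook 7, Stonebridge 8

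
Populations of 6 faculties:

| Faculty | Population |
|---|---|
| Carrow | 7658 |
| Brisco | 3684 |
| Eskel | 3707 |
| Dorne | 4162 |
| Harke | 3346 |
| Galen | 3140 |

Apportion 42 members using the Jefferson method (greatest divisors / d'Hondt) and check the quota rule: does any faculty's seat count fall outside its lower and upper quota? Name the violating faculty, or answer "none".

none

Standard quotas: Carrow 12.516, Brisco 6.021, Eskel 6.059, Dorne 6.803, Harke 5.469, Galen 5.132.
Jefferson allocation: Carrow 13, Brisco 6, Eskel 6, Dorne 7, Harke 5, Galen 5.
Every allocation lies between the lower and upper quota.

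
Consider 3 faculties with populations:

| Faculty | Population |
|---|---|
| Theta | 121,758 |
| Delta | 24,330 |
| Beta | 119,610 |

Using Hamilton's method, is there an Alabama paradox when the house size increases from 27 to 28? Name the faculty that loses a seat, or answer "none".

Delta

At 27 seats: Theta 12, Delta 3, Beta 12.
At 28 seats: Theta 13, Delta 2, Beta 13.
Delta drops from 3 to 2.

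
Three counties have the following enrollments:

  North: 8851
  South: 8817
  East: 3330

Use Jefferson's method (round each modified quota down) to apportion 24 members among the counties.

Standard divisor 20998/24 ≈ 874.917; standard quotas: North 10.116, South 10.078, East 3.806.
Rounding down gives 10, 10, 3 = 23 seats, so the divisor must be adjusted.
With modified divisor 820: modified quotas North 10.794, South 10.752, East 4.061.
Rounding down: North 10, South 10, East 4 (total 24).

North 10, South 10, East 4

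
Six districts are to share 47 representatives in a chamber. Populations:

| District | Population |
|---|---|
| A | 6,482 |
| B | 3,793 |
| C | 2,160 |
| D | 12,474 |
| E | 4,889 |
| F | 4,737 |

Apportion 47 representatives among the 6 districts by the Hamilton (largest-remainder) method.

A: 9, B: 5, C: 3, D: 17, E: 7, F: 6

Total 34535; standard divisor 34535/47 ≈ 734.787.
Standard quotas: A 8.8216, B 5.1620, C 2.9396, D 16.9763, E 6.6536, F 6.4468.
Lower quotas: A 8, B 5, C 2, D 16, E 6, F 6 (sum 43, leaving 4 seats).
Remainders in descending order: D 0.9763, C 0.9396, A 0.8216, E 0.6536, F 0.4468, B 0.1620.
Largest remainders: D, C, A, E receive the extra seats.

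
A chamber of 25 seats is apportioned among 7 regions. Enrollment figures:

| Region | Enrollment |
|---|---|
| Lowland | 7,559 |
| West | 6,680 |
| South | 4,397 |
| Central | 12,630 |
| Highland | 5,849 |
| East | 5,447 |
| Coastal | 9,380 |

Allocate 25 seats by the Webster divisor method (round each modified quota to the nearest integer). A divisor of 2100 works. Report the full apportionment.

Lowland: 4; West: 3; South: 2; Central: 6; Highland: 3; East: 3; Coastal: 4

With modified divisor 2100: modified quotas Lowland 3.600, West 3.181, South 2.094, Central 6.014, Highland 2.785, East 2.594, Coastal 4.467.
Rounding to the nearest integer: Lowland 4, West 3, South 2, Central 6, Highland 3, East 3, Coastal 4 (total 25).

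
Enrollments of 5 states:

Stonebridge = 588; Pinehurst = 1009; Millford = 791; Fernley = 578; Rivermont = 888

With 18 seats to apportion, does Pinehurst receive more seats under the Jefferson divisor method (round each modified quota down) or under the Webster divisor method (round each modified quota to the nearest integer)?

Jefferson: Stonebridge 3, Pinehurst 5, Millford 4, Fernley 2, Rivermont 4.
Webster: Stonebridge 3, Pinehurst 4, Millford 4, Fernley 3, Rivermont 4.
Pinehurst gets 5 under Jefferson and 4 under Webster.

Jefferson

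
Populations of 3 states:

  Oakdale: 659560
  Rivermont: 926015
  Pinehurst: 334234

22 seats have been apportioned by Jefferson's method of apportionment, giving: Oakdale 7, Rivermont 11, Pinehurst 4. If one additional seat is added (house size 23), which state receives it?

Priority for the next seat is population ÷ (current seats + 1).
Priorities: Oakdale 82445.000, Rivermont 77167.917, Pinehurst 66846.800.
Highest priority: Oakdale.

Oakdale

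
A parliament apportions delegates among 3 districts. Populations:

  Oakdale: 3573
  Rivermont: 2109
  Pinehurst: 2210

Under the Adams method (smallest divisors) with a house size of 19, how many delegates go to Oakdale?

Standard divisor 7892/19 ≈ 415.368; standard quotas: Oakdale 8.602, Rivermont 5.077, Pinehurst 5.321.
Rounding up gives 9, 6, 6 = 21 seats, so the divisor must be adjusted.
With modified divisor 444: modified quotas Oakdale 8.047, Rivermont 4.750, Pinehurst 4.977.
Rounding up: Oakdale 9, Rivermont 5, Pinehurst 5 (total 19).
Oakdale receives 9.

9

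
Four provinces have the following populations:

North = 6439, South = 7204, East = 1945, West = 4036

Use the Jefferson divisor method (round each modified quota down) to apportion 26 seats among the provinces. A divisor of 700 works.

North=9, South=10, East=2, West=5

With modified divisor 700: modified quotas North 9.199, South 10.291, East 2.779, West 5.766.
Rounding down: North 9, South 10, East 2, West 5 (total 26).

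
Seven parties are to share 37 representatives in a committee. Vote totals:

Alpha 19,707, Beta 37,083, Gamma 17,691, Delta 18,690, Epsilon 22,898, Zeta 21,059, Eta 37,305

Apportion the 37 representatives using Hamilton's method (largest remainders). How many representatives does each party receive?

Alpha=4, Beta=8, Gamma=4, Delta=4, Epsilon=5, Zeta=4, Eta=8

Standard divisor: 174433 ÷ 37 ≈ 4714.405.
Standard quotas: Alpha 4.1802, Beta 7.8659, Gamma 3.7525, Delta 3.9644, Epsilon 4.8570, Zeta 4.4669, Eta 7.9130.
Lower quotas: Alpha 4, Beta 7, Gamma 3, Delta 3, Epsilon 4, Zeta 4, Eta 7 (sum 32, leaving 5 seats).
Remainders in descending order: Delta 0.9644, Eta 0.9130, Beta 0.8659, Epsilon 0.8570, Gamma 0.7525, Zeta 0.4669, Alpha 0.1802.
Largest remainders: Delta, Eta, Beta, Epsilon, Gamma receive the extra seats.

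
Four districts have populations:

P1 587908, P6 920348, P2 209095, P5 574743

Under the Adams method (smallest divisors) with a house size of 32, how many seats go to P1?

8

Standard divisor 2292094/32 ≈ 71627.938; standard quotas: P1 8.208, P6 12.849, P2 2.919, P5 8.024.
Rounding up gives 9, 13, 3, 9 = 34 seats, so the divisor must be adjusted.
With modified divisor 75100: modified quotas P1 7.828, P6 12.255, P2 2.784, P5 7.653.
Rounding up: P1 8, P6 13, P2 3, P5 8 (total 32).
P1 receives 8.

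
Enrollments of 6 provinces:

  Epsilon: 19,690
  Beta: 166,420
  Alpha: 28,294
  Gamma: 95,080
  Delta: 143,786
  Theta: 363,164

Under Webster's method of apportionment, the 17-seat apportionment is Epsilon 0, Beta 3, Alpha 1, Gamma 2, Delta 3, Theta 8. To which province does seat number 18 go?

Priority for the next seat is population ÷ (current seats + 0.5).
Priorities: Epsilon 39380.000, Beta 47548.571, Alpha 18862.667, Gamma 38032.000, Delta 41081.714, Theta 42725.176.
Highest priority: Beta.

Beta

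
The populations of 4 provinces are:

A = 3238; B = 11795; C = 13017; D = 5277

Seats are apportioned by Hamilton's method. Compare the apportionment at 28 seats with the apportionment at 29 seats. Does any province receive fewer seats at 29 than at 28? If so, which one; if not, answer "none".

none

At 28 seats: A 3, B 10, C 11, D 4.
At 29 seats: A 3, B 10, C 11, D 5.
No province's allocation decreased.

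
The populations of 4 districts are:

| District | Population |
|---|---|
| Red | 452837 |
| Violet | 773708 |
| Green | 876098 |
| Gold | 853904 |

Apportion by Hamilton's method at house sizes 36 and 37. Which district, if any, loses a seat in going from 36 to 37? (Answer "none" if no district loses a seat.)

Red

At 36 seats: Red 6, Violet 9, Green 11, Gold 10.
At 37 seats: Red 5, Violet 10, Green 11, Gold 11.
Red drops from 6 to 5.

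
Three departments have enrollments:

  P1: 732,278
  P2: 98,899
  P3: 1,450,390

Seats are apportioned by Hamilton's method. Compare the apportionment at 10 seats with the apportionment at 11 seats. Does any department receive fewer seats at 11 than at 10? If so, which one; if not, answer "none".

P2

At 10 seats: P1 3, P2 1, P3 6.
At 11 seats: P1 4, P2 0, P3 7.
P2 drops from 1 to 0.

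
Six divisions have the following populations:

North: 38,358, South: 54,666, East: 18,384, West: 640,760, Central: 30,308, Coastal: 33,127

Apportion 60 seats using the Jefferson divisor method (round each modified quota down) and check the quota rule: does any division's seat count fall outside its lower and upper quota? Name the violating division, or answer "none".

West

Standard quotas: North 2.822, South 4.022, East 1.352, West 47.138, Central 2.230, Coastal 2.437.
Jefferson allocation: North 2, South 4, East 1, West 49, Central 2, Coastal 2.
West has quota 47.138 (lower 47, upper 48) but receives 49 — outside the quota interval.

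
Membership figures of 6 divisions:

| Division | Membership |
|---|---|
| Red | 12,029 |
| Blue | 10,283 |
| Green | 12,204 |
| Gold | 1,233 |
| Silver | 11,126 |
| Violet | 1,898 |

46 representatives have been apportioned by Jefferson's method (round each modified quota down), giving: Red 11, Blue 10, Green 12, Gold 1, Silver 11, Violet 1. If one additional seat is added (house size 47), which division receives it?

Priority for the next seat is population ÷ (current seats + 1).
Priorities: Red 1002.417, Blue 934.818, Green 938.769, Gold 616.500, Silver 927.167, Violet 949.000.
Highest priority: Red.

Red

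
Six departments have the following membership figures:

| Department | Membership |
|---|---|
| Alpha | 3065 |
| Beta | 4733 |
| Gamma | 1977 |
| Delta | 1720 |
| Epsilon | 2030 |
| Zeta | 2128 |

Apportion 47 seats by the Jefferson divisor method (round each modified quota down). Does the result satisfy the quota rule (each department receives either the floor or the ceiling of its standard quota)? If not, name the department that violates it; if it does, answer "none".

none

Standard quotas: Alpha 9.203, Beta 14.211, Gamma 5.936, Delta 5.165, Epsilon 6.095, Zeta 6.390.
Jefferson allocation: Alpha 9, Beta 15, Gamma 6, Delta 5, Epsilon 6, Zeta 6.
Every allocation lies between the lower and upper quota.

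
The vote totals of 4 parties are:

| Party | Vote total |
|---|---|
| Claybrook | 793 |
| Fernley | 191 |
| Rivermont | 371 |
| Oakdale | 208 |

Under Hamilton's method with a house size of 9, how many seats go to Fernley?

1

The standard divisor is 1563/9 ≈ 173.667.
Standard quotas: Claybrook 4.566, Fernley 1.100, Rivermont 2.136, Oakdale 1.198.
Lower quotas: Claybrook 4, Fernley 1, Rivermont 2, Oakdale 1 (sum 8, leaving 1 seat).
Remainders in descending order: Claybrook 0.566, Oakdale 0.198, Rivermont 0.136, Fernley 0.100.
Largest remainder: Claybrook receives the extra seat.
Fernley receives 1.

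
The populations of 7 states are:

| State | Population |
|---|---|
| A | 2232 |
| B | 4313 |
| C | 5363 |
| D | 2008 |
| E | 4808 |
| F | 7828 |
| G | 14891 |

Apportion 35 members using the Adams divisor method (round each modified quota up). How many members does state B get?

4

Standard divisor 41443/35 ≈ 1184.086; standard quotas: A 1.885, B 3.642, C 4.529, D 1.696, E 4.061, F 6.611, G 12.576.
Rounding up gives 2, 4, 5, 2, 5, 7, 13 = 38 seats, so the divisor must be adjusted.
With modified divisor 1320: modified quotas A 1.691, B 3.267, C 4.063, D 1.521, E 3.642, F 5.930, G 11.281.
Rounding up: A 2, B 4, C 5, D 2, E 4, F 6, G 12 (total 35).
B receives 4.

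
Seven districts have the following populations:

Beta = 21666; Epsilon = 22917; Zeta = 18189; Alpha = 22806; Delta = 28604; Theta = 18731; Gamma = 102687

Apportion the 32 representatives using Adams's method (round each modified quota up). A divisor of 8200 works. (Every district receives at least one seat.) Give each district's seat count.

With modified divisor 8200: modified quotas Beta 2.642, Epsilon 2.795, Zeta 2.218, Alpha 2.781, Delta 3.488, Theta 2.284, Gamma 12.523.
Rounding up: Beta 3, Epsilon 3, Zeta 3, Alpha 3, Delta 4, Theta 3, Gamma 13 (total 32).

Beta 3; Epsilon 3; Zeta 3; Alpha 3; Delta 4; Theta 3; Gamma 13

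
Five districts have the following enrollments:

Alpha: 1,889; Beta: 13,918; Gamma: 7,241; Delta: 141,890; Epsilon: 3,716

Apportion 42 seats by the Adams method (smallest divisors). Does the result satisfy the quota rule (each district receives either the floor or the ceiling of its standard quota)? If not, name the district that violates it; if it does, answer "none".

Delta

Standard quotas: Alpha 0.470, Beta 3.466, Gamma 1.803, Delta 35.335, Epsilon 0.925.
Adams allocation: Alpha 1, Beta 4, Gamma 2, Delta 34, Epsilon 1.
Delta has quota 35.335 (lower 35, upper 36) but receives 34 — outside the quota interval.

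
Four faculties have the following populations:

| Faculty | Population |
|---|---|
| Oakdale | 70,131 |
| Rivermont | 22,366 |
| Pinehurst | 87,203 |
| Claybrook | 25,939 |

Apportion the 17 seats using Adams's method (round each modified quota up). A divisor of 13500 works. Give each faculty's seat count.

With modified divisor 13500: modified quotas Oakdale 5.195, Rivermont 1.657, Pinehurst 6.459, Claybrook 1.921.
Rounding up: Oakdale 6, Rivermont 2, Pinehurst 7, Claybrook 2 (total 17).

Oakdale 6, Rivermont 2, Pinehurst 7, Claybrook 2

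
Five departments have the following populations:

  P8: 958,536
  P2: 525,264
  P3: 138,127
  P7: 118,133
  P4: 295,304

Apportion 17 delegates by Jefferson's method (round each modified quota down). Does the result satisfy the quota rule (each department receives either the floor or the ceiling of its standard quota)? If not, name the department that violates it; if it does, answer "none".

none

Standard quotas: P8 8.006, P2 4.387, P3 1.154, P7 0.987, P4 2.466.
Jefferson allocation: P8 9, P2 4, P3 1, P7 1, P4 2.
Every allocation lies between the lower and upper quota.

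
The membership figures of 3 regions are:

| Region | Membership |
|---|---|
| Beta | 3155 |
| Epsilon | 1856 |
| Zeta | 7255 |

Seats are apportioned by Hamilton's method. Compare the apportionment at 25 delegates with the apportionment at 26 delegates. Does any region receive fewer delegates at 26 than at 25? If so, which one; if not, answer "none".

At 25 seats: Beta 6, Epsilon 4, Zeta 15.
At 26 seats: Beta 7, Epsilon 4, Zeta 15.
No region's allocation decreased.

none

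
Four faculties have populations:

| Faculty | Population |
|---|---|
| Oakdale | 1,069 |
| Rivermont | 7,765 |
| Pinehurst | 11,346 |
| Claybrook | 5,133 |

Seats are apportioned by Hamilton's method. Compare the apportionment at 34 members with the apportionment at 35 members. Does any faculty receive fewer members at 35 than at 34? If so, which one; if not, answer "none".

At 34 seats: Oakdale 2, Rivermont 10, Pinehurst 15, Claybrook 7.
At 35 seats: Oakdale 1, Rivermont 11, Pinehurst 16, Claybrook 7.
Oakdale drops from 2 to 1.

Oakdale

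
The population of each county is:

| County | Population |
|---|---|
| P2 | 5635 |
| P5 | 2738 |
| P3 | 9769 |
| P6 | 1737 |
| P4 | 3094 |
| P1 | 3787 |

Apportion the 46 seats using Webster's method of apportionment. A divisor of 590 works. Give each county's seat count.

With modified divisor 590: modified quotas P2 9.551, P5 4.641, P3 16.558, P6 2.944, P4 5.244, P1 6.419.
Rounding to the nearest integer: P2 10, P5 5, P3 17, P6 3, P4 5, P1 6 (total 46).

P2 10, P5 5, P3 17, P6 3, P4 5, P1 6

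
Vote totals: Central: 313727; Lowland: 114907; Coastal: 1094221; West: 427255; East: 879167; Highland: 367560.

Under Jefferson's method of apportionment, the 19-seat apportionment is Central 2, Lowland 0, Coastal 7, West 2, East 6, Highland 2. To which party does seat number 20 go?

Priority for the next seat is population ÷ (current seats + 1).
Priorities: Central 104575.667, Lowland 114907.000, Coastal 136777.625, West 142418.333, East 125595.286, Highland 122520.000.
Highest priority: West.

West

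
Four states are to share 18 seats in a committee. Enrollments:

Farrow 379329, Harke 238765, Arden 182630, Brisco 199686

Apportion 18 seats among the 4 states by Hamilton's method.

Farrow 7, Harke 4, Arden 3, Brisco 4

Total 1000410; standard divisor 1000410/18 ≈ 55578.333.
Standard quotas: Farrow 6.8251, Harke 4.2960, Arden 3.2860, Brisco 3.5929.
Lower quotas: Farrow 6, Harke 4, Arden 3, Brisco 3 (sum 16, leaving 2 seats).
Remainders in descending order: Farrow 0.8251, Brisco 0.5929, Harke 0.2960, Arden 0.2860.
The surplus seats go to Farrow, Brisco.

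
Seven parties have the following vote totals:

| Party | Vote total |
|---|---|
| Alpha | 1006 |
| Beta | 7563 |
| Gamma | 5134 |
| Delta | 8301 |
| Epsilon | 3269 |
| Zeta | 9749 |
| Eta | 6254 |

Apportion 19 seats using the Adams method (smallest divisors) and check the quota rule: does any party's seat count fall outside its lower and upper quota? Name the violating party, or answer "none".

Standard quotas: Alpha 0.463, Beta 3.481, Gamma 2.363, Delta 3.821, Epsilon 1.505, Zeta 4.488, Eta 2.879.
Adams allocation: Alpha 1, Beta 3, Gamma 2, Delta 4, Epsilon 2, Zeta 4, Eta 3.
Every allocation lies between the lower and upper quota.

none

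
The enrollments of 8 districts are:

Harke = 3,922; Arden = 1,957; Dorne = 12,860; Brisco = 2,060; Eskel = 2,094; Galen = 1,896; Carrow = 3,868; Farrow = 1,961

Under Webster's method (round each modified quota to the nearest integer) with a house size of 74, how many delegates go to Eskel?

Standard divisor 30618/74 ≈ 413.757; standard quotas: Harke 9.479, Arden 4.730, Dorne 31.081, Brisco 4.979, Eskel 5.061, Galen 4.582, Carrow 9.348, Farrow 4.739.
Rounding to the nearest integer gives Harke 9, Arden 5, Dorne 31, Brisco 5, Eskel 5, Galen 5, Carrow 9, Farrow 5 — total 74, matching the house size, so no adjustment is needed.
Eskel receives 5.

5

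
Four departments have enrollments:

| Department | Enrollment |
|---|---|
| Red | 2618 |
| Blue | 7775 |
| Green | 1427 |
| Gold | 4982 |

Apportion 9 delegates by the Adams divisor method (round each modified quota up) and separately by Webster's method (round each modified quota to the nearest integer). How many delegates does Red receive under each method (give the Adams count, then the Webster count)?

Adams: Red 2, Blue 4, Green 1, Gold 2.
Webster: Red 1, Blue 4, Green 1, Gold 3.
Red gets 2 under Adams and 1 under Webster.

2 and 1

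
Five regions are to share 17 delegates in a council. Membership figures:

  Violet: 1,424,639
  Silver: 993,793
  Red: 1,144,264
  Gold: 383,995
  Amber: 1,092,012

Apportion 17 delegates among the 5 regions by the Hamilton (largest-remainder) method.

Violet: 5, Silver: 3, Red: 4, Gold: 1, Amber: 4

Standard divisor: 5038703 ÷ 17 ≈ 296394.294.
Standard quotas: Violet 4.8066, Silver 3.3529, Red 3.8606, Gold 1.2956, Amber 3.6843.
Lower quotas: Violet 4, Silver 3, Red 3, Gold 1, Amber 3 (sum 14, leaving 3 seats).
Remainders in descending order: Red 0.8606, Violet 0.8066, Amber 0.6843, Silver 0.3529, Gold 0.2956.
The surplus seats go to Red, Violet, Amber.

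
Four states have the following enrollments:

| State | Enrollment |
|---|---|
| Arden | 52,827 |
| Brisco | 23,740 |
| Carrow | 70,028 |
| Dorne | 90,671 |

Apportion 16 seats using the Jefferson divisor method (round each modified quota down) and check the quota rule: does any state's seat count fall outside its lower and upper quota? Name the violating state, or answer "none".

none

Standard quotas: Arden 3.562, Brisco 1.601, Carrow 4.722, Dorne 6.114.
Jefferson allocation: Arden 4, Brisco 1, Carrow 5, Dorne 6.
Every allocation lies between the lower and upper quota.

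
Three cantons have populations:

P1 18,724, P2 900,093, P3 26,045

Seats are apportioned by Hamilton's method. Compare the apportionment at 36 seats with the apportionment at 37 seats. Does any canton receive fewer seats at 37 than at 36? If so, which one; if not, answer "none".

none

At 36 seats: P1 1, P2 34, P3 1.
At 37 seats: P1 1, P2 35, P3 1.
No canton's allocation decreased.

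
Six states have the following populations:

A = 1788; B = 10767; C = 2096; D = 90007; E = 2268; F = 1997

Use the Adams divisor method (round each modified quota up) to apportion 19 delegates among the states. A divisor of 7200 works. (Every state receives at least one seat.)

A 1; B 2; C 1; D 13; E 1; F 1

With modified divisor 7200: modified quotas A 0.248, B 1.495, C 0.291, D 12.501, E 0.315, F 0.277.
Rounding up: A 1, B 2, C 1, D 13, E 1, F 1 (total 19).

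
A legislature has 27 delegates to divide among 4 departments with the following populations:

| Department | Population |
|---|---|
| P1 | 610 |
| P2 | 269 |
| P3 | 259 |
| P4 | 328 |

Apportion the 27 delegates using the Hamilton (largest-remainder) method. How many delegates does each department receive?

P1 11, P2 5, P3 5, P4 6

The standard divisor is 1466/27 ≈ 54.296.
Standard quotas: P1 11.235, P2 4.954, P3 4.770, P4 6.041.
Lower quotas: P1 11, P2 4, P3 4, P4 6 (sum 25, leaving 2 seats).
Remainders in descending order: P2 0.954, P3 0.770, P1 0.235, P4 0.041.
The surplus seats go to P2, P3.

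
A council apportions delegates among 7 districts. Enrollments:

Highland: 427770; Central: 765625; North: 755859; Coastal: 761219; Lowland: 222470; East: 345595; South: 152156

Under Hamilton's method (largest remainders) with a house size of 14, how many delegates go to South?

The standard divisor is 3430694/14 ≈ 245049.571.
Standard quotas: Highland 1.7456, Central 3.1244, North 3.0845, Coastal 3.1064, Lowland 0.9079, East 1.4103, South 0.6209.
Lower quotas: Highland 1, Central 3, North 3, Coastal 3, Lowland 0, East 1, South 0 (sum 11, leaving 3 seats).
Remainders in descending order: Lowland 0.9079, Highland 0.7456, South 0.6209, East 0.4103, Central 0.1244, Coastal 0.1064, North 0.0845.
The surplus seats go to Lowland, Highland, South.
South receives 1.

1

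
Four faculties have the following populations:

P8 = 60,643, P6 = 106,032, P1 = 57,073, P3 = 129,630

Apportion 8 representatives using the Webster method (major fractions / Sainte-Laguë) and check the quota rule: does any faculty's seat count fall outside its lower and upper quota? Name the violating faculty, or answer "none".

none

Standard quotas: P8 1.373, P6 2.400, P1 1.292, P3 2.935.
Webster allocation: P8 1, P6 3, P1 1, P3 3.
Every allocation lies between the lower and upper quota.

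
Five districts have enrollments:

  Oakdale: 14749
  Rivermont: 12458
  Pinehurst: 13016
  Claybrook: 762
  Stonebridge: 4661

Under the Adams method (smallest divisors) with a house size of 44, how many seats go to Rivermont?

Standard divisor 45646/44 ≈ 1037.409; standard quotas: Oakdale 14.217, Rivermont 12.009, Pinehurst 12.547, Claybrook 0.735, Stonebridge 4.493.
Rounding up gives 15, 13, 13, 1, 5 = 47 seats, so the divisor must be adjusted.
With modified divisor 1100: modified quotas Oakdale 13.408, Rivermont 11.325, Pinehurst 11.833, Claybrook 0.693, Stonebridge 4.237.
Rounding up: Oakdale 14, Rivermont 12, Pinehurst 12, Claybrook 1, Stonebridge 5 (total 44).
Rivermont receives 12.

12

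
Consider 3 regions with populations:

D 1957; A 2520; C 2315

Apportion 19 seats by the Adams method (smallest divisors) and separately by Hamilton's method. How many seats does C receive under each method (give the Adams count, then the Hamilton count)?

Adams: D 6, A 7, C 6.
Hamilton: D 5, A 7, C 7.
C gets 6 under Adams and 7 under Hamilton.

6 and 7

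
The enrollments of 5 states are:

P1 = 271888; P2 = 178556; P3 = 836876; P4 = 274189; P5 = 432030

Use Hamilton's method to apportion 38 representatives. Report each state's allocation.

P1=5, P2=4, P3=16, P4=5, P5=8

Total 1993539; standard divisor 1993539/38 ≈ 52461.553.
Standard quotas: P1 5.1826, P2 3.4036, P3 15.9522, P4 5.2265, P5 8.2352.
Lower quotas: P1 5, P2 3, P3 15, P4 5, P5 8 (sum 36, leaving 2 seats).
Remainders in descending order: P3 0.9522, P2 0.4036, P5 0.2352, P4 0.2265, P1 0.1826.
Largest remainders: P3, P2 receive the extra seats.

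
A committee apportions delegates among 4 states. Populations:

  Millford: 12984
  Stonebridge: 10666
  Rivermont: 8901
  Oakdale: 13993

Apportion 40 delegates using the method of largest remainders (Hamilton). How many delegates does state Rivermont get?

8

Standard divisor: 46544 ÷ 40 ≈ 1163.6.
Standard quotas: Millford 11.1585, Stonebridge 9.1664, Rivermont 7.6495, Oakdale 12.0256.
Lower quotas: Millford 11, Stonebridge 9, Rivermont 7, Oakdale 12 (sum 39, leaving 1 seat).
Remainders in descending order: Rivermont 0.6495, Stonebridge 0.1664, Millford 0.1585, Oakdale 0.0256.
Largest remainder: Rivermont receives the extra seat.
Rivermont receives 8.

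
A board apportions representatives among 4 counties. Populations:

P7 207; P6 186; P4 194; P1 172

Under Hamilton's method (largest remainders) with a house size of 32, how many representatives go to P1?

The standard divisor is 759/32 ≈ 23.719.
Standard quotas: P7 8.727, P6 7.842, P4 8.179, P1 7.252.
Lower quotas: P7 8, P6 7, P4 8, P1 7 (sum 30, leaving 2 seats).
Remainders in descending order: P6 0.842, P7 0.727, P1 0.252, P4 0.179.
The surplus seats go to P6, P7.
P1 receives 7.

7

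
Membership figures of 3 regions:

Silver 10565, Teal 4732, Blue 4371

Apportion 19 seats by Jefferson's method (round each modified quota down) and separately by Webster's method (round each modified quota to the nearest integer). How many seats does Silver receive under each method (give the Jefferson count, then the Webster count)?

Jefferson: Silver 11, Teal 4, Blue 4.
Webster: Silver 10, Teal 5, Blue 4.
Silver gets 11 under Jefferson and 10 under Webster.

11 and 10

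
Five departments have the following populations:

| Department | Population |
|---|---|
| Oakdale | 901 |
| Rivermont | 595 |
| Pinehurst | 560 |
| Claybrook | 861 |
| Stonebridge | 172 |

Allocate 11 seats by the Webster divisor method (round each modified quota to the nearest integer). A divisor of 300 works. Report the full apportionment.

With modified divisor 300: modified quotas Oakdale 3.003, Rivermont 1.983, Pinehurst 1.867, Claybrook 2.870, Stonebridge 0.573.
Rounding to the nearest integer: Oakdale 3, Rivermont 2, Pinehurst 2, Claybrook 3, Stonebridge 1 (total 11).

Oakdale=3, Rivermont=2, Pinehurst=2, Claybrook=3, Stonebridge=1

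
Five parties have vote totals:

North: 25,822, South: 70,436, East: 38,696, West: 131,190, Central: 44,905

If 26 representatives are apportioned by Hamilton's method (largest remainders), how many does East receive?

3

The standard divisor is 311049/26 ≈ 11963.423.
Standard quotas: North 2.1584, South 5.8876, East 3.2345, West 10.9659, Central 3.7535.
Lower quotas: North 2, South 5, East 3, West 10, Central 3 (sum 23, leaving 3 seats).
Remainders in descending order: West 0.9659, South 0.8876, Central 0.7535, East 0.2345, North 0.1584.
The surplus seats go to West, South, Central.
East receives 3.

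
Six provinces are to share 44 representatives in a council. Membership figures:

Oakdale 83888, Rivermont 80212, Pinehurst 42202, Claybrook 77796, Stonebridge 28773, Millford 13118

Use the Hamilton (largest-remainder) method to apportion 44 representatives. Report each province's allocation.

The standard divisor is 325989/44 ≈ 7408.841.
Standard quotas: Oakdale 11.3227, Rivermont 10.8265, Pinehurst 5.6962, Claybrook 10.5004, Stonebridge 3.8836, Millford 1.7706.
Lower quotas: Oakdale 11, Rivermont 10, Pinehurst 5, Claybrook 10, Stonebridge 3, Millford 1 (sum 40, leaving 4 seats).
Remainders in descending order: Stonebridge 0.8836, Rivermont 0.8265, Millford 0.7706, Pinehurst 0.6962, Claybrook 0.5004, Oakdale 0.3227.
Largest remainders: Stonebridge, Rivermont, Millford, Pinehurst receive the extra seats.

Oakdale 11; Rivermont 11; Pinehurst 6; Claybrook 10; Stonebridge 4; Millford 2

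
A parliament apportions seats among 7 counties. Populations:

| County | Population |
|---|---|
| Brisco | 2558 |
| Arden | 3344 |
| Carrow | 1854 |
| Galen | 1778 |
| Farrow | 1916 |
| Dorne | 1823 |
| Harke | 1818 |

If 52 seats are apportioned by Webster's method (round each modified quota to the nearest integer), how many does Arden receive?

Standard divisor 15091/52 ≈ 290.212; standard quotas: Brisco 8.814, Arden 11.523, Carrow 6.388, Galen 6.127, Farrow 6.602, Dorne 6.282, Harke 6.264.
Rounding to the nearest integer gives Brisco 9, Arden 12, Carrow 6, Galen 6, Farrow 7, Dorne 6, Harke 6 — total 52, matching the house size, so no adjustment is needed.
Arden receives 12.

12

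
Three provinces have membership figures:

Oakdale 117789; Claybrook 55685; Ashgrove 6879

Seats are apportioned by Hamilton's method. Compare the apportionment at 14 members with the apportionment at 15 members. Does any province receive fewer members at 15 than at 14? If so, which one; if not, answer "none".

Ashgrove

At 14 seats: Oakdale 9, Claybrook 4, Ashgrove 1.
At 15 seats: Oakdale 10, Claybrook 5, Ashgrove 0.
Ashgrove drops from 1 to 0.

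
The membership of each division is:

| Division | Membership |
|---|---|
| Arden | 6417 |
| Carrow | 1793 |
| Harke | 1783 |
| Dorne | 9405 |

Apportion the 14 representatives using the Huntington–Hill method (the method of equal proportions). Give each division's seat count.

Arden=5, Carrow=1, Harke=1, Dorne=7

With divisor 1351: modified quotas Arden 4.750, Carrow 1.327, Harke 1.320, Dorne 6.962.
Geometric-mean thresholds: Arden √(4·5)=4.472, Carrow √(1·2)=1.414, Harke √(1·2)=1.414, Dorne √(6·7)=6.481.
Each quota rounded against its threshold gives Arden 5, Carrow 1, Harke 1, Dorne 7 (total 14).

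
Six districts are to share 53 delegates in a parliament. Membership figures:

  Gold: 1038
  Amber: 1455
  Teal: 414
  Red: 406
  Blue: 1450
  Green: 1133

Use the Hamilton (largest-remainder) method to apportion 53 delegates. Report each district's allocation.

Gold: 9, Amber: 13, Teal: 4, Red: 4, Blue: 13, Green: 10

Standard divisor: 5896 ÷ 53 ≈ 111.245.
Standard quotas: Gold 9.331, Amber 13.079, Teal 3.722, Red 3.650, Blue 13.034, Green 10.185.
Lower quotas: Gold 9, Amber 13, Teal 3, Red 3, Blue 13, Green 10 (sum 51, leaving 2 seats).
Remainders in descending order: Teal 0.722, Red 0.650, Gold 0.331, Green 0.185, Amber 0.079, Blue 0.034.
The surplus seats go to Teal, Red.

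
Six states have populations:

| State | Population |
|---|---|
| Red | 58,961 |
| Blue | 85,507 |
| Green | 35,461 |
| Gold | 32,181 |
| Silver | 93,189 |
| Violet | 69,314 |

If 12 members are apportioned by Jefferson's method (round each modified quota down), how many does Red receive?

2

Standard divisor 374613/12 ≈ 31217.75; standard quotas: Red 1.889, Blue 2.739, Green 1.136, Gold 1.031, Silver 2.985, Violet 2.220.
Rounding down gives 1, 2, 1, 1, 2, 2 = 9 seats, so the divisor must be adjusted.
With modified divisor 25900: modified quotas Red 2.276, Blue 3.301, Green 1.369, Gold 1.243, Silver 3.598, Violet 2.676.
Rounding down: Red 2, Blue 3, Green 1, Gold 1, Silver 3, Violet 2 (total 12).
Red receives 2.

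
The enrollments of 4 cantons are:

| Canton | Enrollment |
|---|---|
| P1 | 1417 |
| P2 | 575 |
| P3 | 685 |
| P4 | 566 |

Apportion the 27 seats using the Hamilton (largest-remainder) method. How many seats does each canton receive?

P1: 12; P2: 5; P3: 5; P4: 5

Total 3243; standard divisor 3243/27 ≈ 120.111.
Standard quotas: P1 11.797, P2 4.787, P3 5.703, P4 4.712.
Lower quotas: P1 11, P2 4, P3 5, P4 4 (sum 24, leaving 3 seats).
Remainders in descending order: P1 0.797, P2 0.787, P4 0.712, P3 0.703.
Largest remainders: P1, P2, P4 receive the extra seats.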